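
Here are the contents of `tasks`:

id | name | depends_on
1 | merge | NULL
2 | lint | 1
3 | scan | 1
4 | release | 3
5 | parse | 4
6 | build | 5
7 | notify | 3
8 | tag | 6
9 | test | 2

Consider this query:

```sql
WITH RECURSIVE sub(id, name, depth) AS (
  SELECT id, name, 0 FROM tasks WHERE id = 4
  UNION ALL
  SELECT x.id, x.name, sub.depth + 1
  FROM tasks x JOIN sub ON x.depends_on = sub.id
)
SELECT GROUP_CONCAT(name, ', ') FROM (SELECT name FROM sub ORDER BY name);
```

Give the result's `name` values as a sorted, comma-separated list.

Base: id=4 (release) at depth 0.
Iteration 1: rows with depends_on in {4} -> parse (id 5, depth 1).
Iteration 2: rows with depends_on in {5} -> build (id 6, depth 2).
Iteration 3: rows with depends_on in {6} -> tag (id 8, depth 3).
Iteration 4: no rows with depends_on in {8}; recursion stops.

build, parse, release, tag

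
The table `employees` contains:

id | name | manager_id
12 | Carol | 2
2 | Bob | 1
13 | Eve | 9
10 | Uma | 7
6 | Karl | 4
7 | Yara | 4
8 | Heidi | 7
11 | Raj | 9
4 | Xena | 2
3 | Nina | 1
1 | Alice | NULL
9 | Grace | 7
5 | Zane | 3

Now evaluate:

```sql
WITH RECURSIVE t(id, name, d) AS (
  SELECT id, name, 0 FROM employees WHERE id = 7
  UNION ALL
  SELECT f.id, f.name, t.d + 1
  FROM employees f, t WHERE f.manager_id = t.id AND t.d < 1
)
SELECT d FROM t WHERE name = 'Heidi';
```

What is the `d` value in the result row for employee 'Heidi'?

Base: id=7 (Yara) at d 0.
Iteration 1: rows with manager_id in {7} -> Heidi (id 8, d 1), Grace (id 9, d 1), Uma (id 10, d 1).
Iteration 2: d < 1 fails for all current rows; recursion stops.

1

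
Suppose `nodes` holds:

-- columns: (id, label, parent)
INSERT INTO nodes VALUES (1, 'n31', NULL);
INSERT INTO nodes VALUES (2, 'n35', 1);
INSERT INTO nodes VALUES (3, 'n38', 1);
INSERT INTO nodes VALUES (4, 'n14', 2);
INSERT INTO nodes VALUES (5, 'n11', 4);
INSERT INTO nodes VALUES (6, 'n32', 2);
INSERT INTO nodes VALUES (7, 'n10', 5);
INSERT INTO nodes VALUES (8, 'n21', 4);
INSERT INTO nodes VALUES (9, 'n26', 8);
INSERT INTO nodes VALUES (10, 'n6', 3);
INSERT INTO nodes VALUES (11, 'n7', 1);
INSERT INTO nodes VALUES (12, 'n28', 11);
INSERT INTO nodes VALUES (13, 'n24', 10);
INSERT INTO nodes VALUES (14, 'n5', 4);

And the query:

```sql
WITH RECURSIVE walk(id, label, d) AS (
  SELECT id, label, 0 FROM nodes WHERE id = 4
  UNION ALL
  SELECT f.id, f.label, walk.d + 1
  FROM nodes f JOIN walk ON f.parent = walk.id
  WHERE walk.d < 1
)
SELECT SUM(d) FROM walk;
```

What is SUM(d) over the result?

Base: id=4 (n14) at d 0.
Iteration 1: rows with parent in {4} -> n11 (id 5, d 1), n21 (id 8, d 1), n5 (id 14, d 1).
Iteration 2: d < 1 fails for all current rows; recursion stops.
SUM(d) = 0 + 1 + 1 + 1 = 3.

3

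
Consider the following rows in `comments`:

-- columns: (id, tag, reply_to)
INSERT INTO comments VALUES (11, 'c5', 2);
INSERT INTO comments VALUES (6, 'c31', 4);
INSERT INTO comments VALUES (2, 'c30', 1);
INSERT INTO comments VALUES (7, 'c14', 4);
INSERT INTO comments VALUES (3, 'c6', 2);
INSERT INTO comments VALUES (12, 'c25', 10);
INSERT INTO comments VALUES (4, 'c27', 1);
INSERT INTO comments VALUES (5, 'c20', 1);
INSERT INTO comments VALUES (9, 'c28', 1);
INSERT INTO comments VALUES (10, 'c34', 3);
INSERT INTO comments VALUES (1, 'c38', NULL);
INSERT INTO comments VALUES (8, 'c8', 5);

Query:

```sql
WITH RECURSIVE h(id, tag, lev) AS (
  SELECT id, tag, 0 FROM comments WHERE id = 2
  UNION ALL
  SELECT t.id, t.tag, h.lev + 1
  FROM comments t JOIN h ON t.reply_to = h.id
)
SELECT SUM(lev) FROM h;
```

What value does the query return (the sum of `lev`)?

7

Base: id=2 (c30) at lev 0.
Iteration 1: rows with reply_to in {2} -> c6 (id 3, lev 1), c5 (id 11, lev 1).
Iteration 2: rows with reply_to in {3,11} -> c34 (id 10, lev 2).
Iteration 3: rows with reply_to in {10} -> c25 (id 12, lev 3).
Iteration 4: no rows with reply_to in {12}; recursion stops.
SUM(lev) = 0 + 1 + 1 + 2 + 3 = 7.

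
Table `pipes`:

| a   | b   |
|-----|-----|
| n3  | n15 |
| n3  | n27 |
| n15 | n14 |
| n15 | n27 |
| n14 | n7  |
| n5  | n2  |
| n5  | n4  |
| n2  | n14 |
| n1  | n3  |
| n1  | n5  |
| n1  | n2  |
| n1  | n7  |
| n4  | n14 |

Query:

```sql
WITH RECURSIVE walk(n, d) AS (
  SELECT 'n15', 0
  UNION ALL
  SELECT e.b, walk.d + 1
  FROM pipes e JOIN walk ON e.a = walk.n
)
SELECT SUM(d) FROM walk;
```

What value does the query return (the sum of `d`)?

4

Base: (n15, d=0).
Iteration 1: edges from {n15} -> (n14, d=1), (n27, d=1).
Iteration 2: edges from {n14,n27} -> (n7, d=2).
Iteration 3: no outgoing edges from {n7}; recursion stops.
SUM(d) = 0 + 1 + 1 + 2 = 4.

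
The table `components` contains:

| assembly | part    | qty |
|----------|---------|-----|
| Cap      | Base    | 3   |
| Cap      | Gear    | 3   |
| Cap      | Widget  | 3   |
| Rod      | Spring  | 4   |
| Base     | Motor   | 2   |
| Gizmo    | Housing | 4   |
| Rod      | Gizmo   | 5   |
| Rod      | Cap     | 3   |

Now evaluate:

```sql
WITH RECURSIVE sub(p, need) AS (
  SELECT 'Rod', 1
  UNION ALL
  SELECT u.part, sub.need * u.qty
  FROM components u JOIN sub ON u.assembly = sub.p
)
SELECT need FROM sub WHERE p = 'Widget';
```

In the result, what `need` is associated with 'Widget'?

Base: (Rod, need=1).
Iteration 1: components of {Rod} -> Cap = 1*3 = 3, Gizmo = 1*5 = 5, Spring = 1*4 = 4.
Iteration 2: components of {Cap,Gizmo,Spring} -> Base = 3*3 = 9, Gear = 3*3 = 9, Housing = 5*4 = 20, Widget = 3*3 = 9.
Iteration 3: components of {Base,Gear,Housing,Widget} -> Motor = 9*2 = 18.
Iteration 4: no further components; recursion stops.

9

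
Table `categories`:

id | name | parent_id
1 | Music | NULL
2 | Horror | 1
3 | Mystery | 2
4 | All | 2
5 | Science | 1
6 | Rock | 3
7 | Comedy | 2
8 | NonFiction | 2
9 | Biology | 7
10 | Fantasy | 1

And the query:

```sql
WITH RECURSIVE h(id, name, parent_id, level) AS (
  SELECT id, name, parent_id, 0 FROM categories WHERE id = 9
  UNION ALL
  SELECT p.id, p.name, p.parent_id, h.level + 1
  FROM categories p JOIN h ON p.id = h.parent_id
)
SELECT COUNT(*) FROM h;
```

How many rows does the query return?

4

Base: id=9 (Biology), parent_id=7, level 0.
Iteration 1: join on id=7 -> Comedy (id 7, parent_id=2, level 1).
Iteration 2: join on id=2 -> Horror (id 2, parent_id=1, level 2).
Iteration 3: join on id=1 -> Music (id 1, parent_id=NULL, level 3).
Iteration 4: parent_id is NULL; no match; recursion stops.
Total rows emitted: 4.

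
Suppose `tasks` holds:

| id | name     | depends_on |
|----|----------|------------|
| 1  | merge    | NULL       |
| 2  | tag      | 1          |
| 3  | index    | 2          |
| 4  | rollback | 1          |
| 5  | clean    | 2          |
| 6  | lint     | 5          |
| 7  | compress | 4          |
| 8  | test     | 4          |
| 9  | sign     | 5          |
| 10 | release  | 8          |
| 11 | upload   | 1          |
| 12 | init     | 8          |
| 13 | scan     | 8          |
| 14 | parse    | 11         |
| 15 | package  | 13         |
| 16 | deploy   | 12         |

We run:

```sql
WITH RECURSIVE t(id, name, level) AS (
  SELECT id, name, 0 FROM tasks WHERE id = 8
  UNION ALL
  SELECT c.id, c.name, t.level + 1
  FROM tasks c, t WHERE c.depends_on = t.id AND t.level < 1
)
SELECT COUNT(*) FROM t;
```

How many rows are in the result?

Base: id=8 (test) at level 0.
Iteration 1: rows with depends_on in {8} -> release (id 10, level 1), init (id 12, level 1), scan (id 13, level 1).
Iteration 2: level < 1 fails for all current rows; recursion stops.
Total rows emitted: 4.

4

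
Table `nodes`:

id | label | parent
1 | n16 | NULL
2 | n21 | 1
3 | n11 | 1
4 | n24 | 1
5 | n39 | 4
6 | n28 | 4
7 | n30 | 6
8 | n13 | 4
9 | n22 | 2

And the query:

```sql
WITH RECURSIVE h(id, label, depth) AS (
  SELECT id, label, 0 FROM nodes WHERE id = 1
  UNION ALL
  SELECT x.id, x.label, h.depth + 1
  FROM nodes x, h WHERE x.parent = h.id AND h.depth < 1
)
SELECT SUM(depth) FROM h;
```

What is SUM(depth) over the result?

3

Base: id=1 (n16) at depth 0.
Iteration 1: rows with parent in {1} -> n21 (id 2, depth 1), n11 (id 3, depth 1), n24 (id 4, depth 1).
Iteration 2: depth < 1 fails for all current rows; recursion stops.
SUM(depth) = 0 + 1 + 1 + 1 = 3.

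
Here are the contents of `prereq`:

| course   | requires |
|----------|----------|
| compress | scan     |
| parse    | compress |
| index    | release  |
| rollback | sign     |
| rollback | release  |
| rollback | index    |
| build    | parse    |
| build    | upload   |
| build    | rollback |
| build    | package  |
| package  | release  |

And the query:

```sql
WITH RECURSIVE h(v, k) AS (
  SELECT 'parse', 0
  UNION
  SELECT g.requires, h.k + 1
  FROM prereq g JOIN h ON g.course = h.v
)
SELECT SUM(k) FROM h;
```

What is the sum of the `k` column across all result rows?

3

Base: (parse, k=0).
Iteration 1: edges from {parse} -> (compress, k=1).
Iteration 2: edges from {compress} -> (scan, k=2).
Iteration 3: no outgoing edges from {scan}; recursion stops.
SUM(k) = 0 + 1 + 2 = 3.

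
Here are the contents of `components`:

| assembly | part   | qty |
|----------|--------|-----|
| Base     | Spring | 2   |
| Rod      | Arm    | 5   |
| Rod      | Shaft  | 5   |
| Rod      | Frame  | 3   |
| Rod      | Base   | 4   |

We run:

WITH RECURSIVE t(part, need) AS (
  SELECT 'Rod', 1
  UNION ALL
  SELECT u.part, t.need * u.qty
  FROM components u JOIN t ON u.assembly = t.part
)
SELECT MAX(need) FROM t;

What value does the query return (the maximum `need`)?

8

Base: (Rod, need=1).
Iteration 1: components of {Rod} -> Arm = 1*5 = 5, Base = 1*4 = 4, Frame = 1*3 = 3, Shaft = 1*5 = 5.
Iteration 2: components of {Arm,Base,Frame,Shaft} -> Spring = 4*2 = 8.
Iteration 3: no further components; recursion stops.
need values: 1, 4, 3, 5, 5, 8; the maximum is 8.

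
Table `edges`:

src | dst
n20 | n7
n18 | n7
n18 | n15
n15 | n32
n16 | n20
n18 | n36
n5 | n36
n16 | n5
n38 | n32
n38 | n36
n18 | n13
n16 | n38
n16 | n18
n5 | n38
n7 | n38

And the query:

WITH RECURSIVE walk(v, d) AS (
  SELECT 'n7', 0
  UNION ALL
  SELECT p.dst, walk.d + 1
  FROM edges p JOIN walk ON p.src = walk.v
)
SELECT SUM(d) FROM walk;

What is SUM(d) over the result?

Base: (n7, d=0).
Iteration 1: edges from {n7} -> (n38, d=1).
Iteration 2: edges from {n38} -> (n32, d=2), (n36, d=2).
Iteration 3: no outgoing edges from {n32,n36}; recursion stops.
SUM(d) = 0 + 1 + 2 + 2 = 5.

5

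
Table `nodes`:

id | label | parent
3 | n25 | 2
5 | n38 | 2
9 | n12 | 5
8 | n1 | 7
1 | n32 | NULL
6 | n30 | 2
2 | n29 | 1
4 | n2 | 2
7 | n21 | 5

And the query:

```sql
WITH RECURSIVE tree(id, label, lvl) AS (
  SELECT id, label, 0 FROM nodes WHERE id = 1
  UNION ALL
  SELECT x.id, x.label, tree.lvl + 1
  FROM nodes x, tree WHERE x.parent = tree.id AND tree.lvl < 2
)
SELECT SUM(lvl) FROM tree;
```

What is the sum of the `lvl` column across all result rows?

9

Base: id=1 (n32) at lvl 0.
Iteration 1: rows with parent in {1} -> n29 (id 2, lvl 1).
Iteration 2: rows with parent in {2} -> n25 (id 3, lvl 2), n2 (id 4, lvl 2), n38 (id 5, lvl 2), n30 (id 6, lvl 2).
Iteration 3: lvl < 2 fails for all current rows; recursion stops.
SUM(lvl) = 0 + 1 + 2 + 2 + 2 + 2 = 9.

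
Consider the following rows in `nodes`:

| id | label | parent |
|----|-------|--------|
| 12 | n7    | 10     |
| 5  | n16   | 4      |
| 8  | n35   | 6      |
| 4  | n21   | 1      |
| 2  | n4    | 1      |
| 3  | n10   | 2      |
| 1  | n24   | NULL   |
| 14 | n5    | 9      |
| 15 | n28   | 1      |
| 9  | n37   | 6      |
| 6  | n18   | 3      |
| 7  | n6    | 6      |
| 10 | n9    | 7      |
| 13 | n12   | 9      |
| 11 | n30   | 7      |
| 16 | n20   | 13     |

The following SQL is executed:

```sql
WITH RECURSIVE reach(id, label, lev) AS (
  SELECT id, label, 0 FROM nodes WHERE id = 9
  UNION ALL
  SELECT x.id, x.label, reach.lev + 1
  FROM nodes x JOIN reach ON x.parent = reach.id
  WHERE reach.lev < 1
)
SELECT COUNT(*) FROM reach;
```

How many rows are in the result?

3

Base: id=9 (n37) at lev 0.
Iteration 1: rows with parent in {9} -> n12 (id 13, lev 1), n5 (id 14, lev 1).
Iteration 2: lev < 1 fails for all current rows; recursion stops.
Total rows emitted: 3.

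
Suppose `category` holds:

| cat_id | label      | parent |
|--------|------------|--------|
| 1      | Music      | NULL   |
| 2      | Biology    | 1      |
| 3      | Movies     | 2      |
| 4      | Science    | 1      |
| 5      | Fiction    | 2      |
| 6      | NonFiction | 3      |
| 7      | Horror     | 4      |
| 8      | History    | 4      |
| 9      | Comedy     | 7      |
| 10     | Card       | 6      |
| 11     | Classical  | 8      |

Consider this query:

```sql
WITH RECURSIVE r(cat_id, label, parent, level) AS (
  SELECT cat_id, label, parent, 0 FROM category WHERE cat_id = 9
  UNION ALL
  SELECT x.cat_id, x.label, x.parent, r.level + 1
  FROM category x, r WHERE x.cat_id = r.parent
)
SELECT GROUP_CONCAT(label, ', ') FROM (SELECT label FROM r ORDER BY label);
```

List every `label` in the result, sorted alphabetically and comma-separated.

Comedy, Horror, Music, Science

Base: cat_id=9 (Comedy), parent=7, level 0.
Iteration 1: join on cat_id=7 -> Horror (id 7, parent=4, level 1).
Iteration 2: join on cat_id=4 -> Science (id 4, parent=1, level 2).
Iteration 3: join on cat_id=1 -> Music (id 1, parent=NULL, level 3).
Iteration 4: parent is NULL; no match; recursion stops.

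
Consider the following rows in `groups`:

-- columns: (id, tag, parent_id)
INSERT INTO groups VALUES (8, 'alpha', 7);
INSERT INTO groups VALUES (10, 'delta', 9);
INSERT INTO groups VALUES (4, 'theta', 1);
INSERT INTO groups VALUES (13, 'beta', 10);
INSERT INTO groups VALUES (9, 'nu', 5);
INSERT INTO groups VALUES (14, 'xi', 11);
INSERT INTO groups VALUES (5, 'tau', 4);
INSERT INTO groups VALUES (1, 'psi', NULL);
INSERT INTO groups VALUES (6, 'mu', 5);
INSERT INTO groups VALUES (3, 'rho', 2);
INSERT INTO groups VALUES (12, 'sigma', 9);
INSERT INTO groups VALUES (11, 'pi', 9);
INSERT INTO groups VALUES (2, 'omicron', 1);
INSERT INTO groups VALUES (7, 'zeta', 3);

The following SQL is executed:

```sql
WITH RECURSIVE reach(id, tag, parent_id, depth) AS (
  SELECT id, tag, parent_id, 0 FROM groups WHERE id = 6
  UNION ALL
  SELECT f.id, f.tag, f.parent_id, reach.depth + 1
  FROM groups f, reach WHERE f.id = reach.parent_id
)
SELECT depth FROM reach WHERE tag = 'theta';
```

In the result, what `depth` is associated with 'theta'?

2

Base: id=6 (mu), parent_id=5, depth 0.
Iteration 1: join on id=5 -> tau (id 5, parent_id=4, depth 1).
Iteration 2: join on id=4 -> theta (id 4, parent_id=1, depth 2).
Iteration 3: join on id=1 -> psi (id 1, parent_id=NULL, depth 3).
Iteration 4: parent_id is NULL; no match; recursion stops.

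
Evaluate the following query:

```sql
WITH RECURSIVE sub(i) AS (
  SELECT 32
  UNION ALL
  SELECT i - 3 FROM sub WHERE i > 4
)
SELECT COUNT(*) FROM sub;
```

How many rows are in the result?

Base: i=32.
Iteration 1: 32 > 4 holds -> i = 32 - 3 = 29.
Iteration 2: 29 > 4 holds -> i = 29 - 3 = 26.
Iteration 3: 26 > 4 holds -> i = 26 - 3 = 23.
Iteration 4: 23 > 4 holds -> i = 23 - 3 = 20.
Iteration 5: 20 > 4 holds -> i = 20 - 3 = 17.
Iteration 6: 17 > 4 holds -> i = 17 - 3 = 14.
Iteration 7: 14 > 4 holds -> i = 14 - 3 = 11.
Iteration 8: 11 > 4 holds -> i = 11 - 3 = 8.
Iteration 9: 8 > 4 holds -> i = 8 - 3 = 5.
Iteration 10: 5 > 4 holds -> i = 5 - 3 = 2.
Iteration 11: 2 > 4 fails; recursion stops.
Total rows emitted: 11.

11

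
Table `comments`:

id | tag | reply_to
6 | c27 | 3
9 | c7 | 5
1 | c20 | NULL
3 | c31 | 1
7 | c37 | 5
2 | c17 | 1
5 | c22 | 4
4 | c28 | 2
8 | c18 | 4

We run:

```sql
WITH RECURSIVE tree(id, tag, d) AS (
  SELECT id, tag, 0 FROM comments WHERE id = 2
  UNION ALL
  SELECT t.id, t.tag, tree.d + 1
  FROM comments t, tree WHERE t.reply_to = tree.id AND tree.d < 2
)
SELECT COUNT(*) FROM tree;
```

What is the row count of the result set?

4

Base: id=2 (c17) at d 0.
Iteration 1: rows with reply_to in {2} -> c28 (id 4, d 1).
Iteration 2: rows with reply_to in {4} -> c22 (id 5, d 2), c18 (id 8, d 2).
Iteration 3: d < 2 fails for all current rows; recursion stops.
Total rows emitted: 4.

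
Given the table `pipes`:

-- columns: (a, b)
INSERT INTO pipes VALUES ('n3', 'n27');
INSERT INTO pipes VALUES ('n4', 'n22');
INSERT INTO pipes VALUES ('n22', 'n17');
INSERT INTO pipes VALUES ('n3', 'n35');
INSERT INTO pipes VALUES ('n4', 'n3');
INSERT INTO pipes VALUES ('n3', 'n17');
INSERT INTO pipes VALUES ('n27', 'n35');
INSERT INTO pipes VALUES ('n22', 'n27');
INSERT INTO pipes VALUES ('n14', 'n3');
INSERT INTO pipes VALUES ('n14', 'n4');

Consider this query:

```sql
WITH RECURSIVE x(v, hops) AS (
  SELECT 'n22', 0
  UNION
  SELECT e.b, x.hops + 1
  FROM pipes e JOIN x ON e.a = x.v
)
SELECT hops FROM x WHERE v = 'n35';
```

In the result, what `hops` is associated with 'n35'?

2

Base: (n22, hops=0).
Iteration 1: edges from {n22} -> (n17, hops=1), (n27, hops=1).
Iteration 2: edges from {n17,n27} -> (n35, hops=2).
Iteration 3: no outgoing edges from {n35}; recursion stops.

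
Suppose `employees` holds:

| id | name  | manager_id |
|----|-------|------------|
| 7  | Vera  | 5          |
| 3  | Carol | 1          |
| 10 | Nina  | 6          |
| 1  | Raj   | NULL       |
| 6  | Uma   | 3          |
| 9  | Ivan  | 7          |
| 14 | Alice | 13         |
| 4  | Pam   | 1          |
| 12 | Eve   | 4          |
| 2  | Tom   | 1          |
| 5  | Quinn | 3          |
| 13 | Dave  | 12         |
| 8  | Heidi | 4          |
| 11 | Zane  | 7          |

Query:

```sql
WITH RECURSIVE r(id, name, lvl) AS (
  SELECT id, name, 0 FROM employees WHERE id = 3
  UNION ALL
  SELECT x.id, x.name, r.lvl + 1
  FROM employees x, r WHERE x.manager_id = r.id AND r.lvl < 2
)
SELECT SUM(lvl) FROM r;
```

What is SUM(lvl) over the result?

Base: id=3 (Carol) at lvl 0.
Iteration 1: rows with manager_id in {3} -> Quinn (id 5, lvl 1), Uma (id 6, lvl 1).
Iteration 2: rows with manager_id in {5,6} -> Vera (id 7, lvl 2), Nina (id 10, lvl 2).
Iteration 3: lvl < 2 fails for all current rows; recursion stops.
SUM(lvl) = 0 + 1 + 1 + 2 + 2 = 6.

6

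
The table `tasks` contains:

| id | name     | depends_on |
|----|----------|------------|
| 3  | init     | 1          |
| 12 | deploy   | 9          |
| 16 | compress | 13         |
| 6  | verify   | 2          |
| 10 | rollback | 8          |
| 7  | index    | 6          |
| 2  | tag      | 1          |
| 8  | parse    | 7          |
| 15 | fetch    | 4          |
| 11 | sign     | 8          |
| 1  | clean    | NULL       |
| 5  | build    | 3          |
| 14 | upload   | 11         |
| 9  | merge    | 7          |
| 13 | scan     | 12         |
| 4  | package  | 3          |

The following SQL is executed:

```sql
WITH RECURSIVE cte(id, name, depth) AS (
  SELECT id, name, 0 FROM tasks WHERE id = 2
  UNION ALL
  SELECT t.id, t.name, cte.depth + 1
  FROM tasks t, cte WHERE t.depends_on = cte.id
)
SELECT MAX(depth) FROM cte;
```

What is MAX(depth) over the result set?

6

Base: id=2 (tag) at depth 0.
Iteration 1: rows with depends_on in {2} -> verify (id 6, depth 1).
Iteration 2: rows with depends_on in {6} -> index (id 7, depth 2).
Iteration 3: rows with depends_on in {7} -> parse (id 8, depth 3), merge (id 9, depth 3).
Iteration 4: rows with depends_on in {8,9} -> rollback (id 10, depth 4), sign (id 11, depth 4), deploy (id 12, depth 4).
Iteration 5: rows with depends_on in {10,11,12} -> scan (id 13, depth 5), upload (id 14, depth 5).
Iteration 6: rows with depends_on in {13,14} -> compress (id 16, depth 6).
Iteration 7: no rows with depends_on in {16}; recursion stops.
depth values: 0, 1, 2, 3, 3, 4, 4, 4, 5, 5, 6; the maximum is 6.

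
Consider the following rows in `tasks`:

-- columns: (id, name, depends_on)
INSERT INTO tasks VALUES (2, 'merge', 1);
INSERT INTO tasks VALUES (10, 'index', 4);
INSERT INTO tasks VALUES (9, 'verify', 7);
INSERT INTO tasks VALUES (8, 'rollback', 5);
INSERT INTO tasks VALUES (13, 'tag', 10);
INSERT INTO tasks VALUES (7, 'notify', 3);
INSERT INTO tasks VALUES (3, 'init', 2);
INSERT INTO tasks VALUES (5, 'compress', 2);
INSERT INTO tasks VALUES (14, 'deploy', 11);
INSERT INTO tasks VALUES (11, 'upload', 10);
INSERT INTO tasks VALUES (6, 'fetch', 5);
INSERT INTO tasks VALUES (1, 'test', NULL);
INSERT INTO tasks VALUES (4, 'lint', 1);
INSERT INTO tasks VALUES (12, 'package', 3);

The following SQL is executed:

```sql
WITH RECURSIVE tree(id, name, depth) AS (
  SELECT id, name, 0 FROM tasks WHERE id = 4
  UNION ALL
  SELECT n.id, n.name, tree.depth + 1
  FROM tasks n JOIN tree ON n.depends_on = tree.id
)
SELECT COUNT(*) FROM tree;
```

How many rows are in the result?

Base: id=4 (lint) at depth 0.
Iteration 1: rows with depends_on in {4} -> index (id 10, depth 1).
Iteration 2: rows with depends_on in {10} -> upload (id 11, depth 2), tag (id 13, depth 2).
Iteration 3: rows with depends_on in {11,13} -> deploy (id 14, depth 3).
Iteration 4: no rows with depends_on in {14}; recursion stops.
Total rows emitted: 5.

5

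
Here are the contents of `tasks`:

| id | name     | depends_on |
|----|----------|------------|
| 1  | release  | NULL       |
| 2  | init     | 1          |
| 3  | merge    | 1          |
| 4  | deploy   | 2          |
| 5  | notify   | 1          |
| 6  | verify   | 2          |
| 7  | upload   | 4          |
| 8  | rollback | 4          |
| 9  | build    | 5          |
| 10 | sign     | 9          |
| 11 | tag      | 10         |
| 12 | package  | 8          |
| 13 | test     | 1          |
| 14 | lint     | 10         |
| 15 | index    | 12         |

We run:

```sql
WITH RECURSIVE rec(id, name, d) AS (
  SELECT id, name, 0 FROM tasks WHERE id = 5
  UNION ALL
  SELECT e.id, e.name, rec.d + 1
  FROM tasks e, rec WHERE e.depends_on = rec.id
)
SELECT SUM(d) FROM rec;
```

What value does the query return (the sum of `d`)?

Base: id=5 (notify) at d 0.
Iteration 1: rows with depends_on in {5} -> build (id 9, d 1).
Iteration 2: rows with depends_on in {9} -> sign (id 10, d 2).
Iteration 3: rows with depends_on in {10} -> tag (id 11, d 3), lint (id 14, d 3).
Iteration 4: no rows with depends_on in {11,14}; recursion stops.
SUM(d) = 0 + 1 + 2 + 3 + 3 = 9.

9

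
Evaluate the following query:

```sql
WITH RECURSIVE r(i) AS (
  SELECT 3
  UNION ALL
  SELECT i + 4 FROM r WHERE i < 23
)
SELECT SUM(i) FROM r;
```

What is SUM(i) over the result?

78

Base: i=3.
Iteration 1: 3 < 23 holds -> i = 3 + 4 = 7.
Iteration 2: 7 < 23 holds -> i = 7 + 4 = 11.
Iteration 3: 11 < 23 holds -> i = 11 + 4 = 15.
Iteration 4: 15 < 23 holds -> i = 15 + 4 = 19.
Iteration 5: 19 < 23 holds -> i = 19 + 4 = 23.
Iteration 6: 23 < 23 fails; recursion stops.
SUM(i) = 3 + 7 + 11 + 15 + 19 + 23 = 78.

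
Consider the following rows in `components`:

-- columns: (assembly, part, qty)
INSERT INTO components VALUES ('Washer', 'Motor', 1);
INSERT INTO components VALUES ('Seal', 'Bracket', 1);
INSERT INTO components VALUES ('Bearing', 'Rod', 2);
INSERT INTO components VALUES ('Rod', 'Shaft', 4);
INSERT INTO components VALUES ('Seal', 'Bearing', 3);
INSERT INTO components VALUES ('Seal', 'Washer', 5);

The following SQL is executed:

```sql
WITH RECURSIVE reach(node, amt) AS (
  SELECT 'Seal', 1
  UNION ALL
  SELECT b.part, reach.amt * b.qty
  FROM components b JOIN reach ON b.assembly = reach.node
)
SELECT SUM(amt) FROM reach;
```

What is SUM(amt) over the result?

Base: (Seal, amt=1).
Iteration 1: components of {Seal} -> Bearing = 1*3 = 3, Bracket = 1*1 = 1, Washer = 1*5 = 5.
Iteration 2: components of {Bearing,Bracket,Washer} -> Motor = 5*1 = 5, Rod = 3*2 = 6.
Iteration 3: components of {Motor,Rod} -> Shaft = 6*4 = 24.
Iteration 4: no further components; recursion stops.
SUM(amt) = 1 + 1 + 3 + 5 + 6 + 5 + 24 = 45.

45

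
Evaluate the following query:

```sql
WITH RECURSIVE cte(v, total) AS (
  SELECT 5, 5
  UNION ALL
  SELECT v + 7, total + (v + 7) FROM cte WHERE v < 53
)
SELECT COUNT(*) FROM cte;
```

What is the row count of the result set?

8

Base: v=5, total=5.
Iteration 1: 5 < 53 holds -> v = 5 + 7 = 12, total = 5 + 12 = 17.
Iteration 2: 12 < 53 holds -> v = 12 + 7 = 19, total = 17 + 19 = 36.
Iteration 3: 19 < 53 holds -> v = 19 + 7 = 26, total = 36 + 26 = 62.
Iteration 4: 26 < 53 holds -> v = 26 + 7 = 33, total = 62 + 33 = 95.
Iteration 5: 33 < 53 holds -> v = 33 + 7 = 40, total = 95 + 40 = 135.
Iteration 6: 40 < 53 holds -> v = 40 + 7 = 47, total = 135 + 47 = 182.
Iteration 7: 47 < 53 holds -> v = 47 + 7 = 54, total = 182 + 54 = 236.
Iteration 8: 54 < 53 fails; recursion stops.
Total rows emitted: 8.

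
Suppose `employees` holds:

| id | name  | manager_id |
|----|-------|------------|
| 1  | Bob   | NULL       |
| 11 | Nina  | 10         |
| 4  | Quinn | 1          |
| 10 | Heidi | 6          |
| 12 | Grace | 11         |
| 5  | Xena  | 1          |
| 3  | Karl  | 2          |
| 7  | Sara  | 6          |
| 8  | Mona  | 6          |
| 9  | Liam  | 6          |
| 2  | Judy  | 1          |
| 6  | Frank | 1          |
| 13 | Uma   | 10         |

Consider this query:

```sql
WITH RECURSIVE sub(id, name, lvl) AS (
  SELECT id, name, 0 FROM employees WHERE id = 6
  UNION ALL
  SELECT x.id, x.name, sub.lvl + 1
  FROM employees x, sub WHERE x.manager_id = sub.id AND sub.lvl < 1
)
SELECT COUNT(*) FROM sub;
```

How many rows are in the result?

Base: id=6 (Frank) at lvl 0.
Iteration 1: rows with manager_id in {6} -> Sara (id 7, lvl 1), Mona (id 8, lvl 1), Liam (id 9, lvl 1), Heidi (id 10, lvl 1).
Iteration 2: lvl < 1 fails for all current rows; recursion stops.
Total rows emitted: 5.

5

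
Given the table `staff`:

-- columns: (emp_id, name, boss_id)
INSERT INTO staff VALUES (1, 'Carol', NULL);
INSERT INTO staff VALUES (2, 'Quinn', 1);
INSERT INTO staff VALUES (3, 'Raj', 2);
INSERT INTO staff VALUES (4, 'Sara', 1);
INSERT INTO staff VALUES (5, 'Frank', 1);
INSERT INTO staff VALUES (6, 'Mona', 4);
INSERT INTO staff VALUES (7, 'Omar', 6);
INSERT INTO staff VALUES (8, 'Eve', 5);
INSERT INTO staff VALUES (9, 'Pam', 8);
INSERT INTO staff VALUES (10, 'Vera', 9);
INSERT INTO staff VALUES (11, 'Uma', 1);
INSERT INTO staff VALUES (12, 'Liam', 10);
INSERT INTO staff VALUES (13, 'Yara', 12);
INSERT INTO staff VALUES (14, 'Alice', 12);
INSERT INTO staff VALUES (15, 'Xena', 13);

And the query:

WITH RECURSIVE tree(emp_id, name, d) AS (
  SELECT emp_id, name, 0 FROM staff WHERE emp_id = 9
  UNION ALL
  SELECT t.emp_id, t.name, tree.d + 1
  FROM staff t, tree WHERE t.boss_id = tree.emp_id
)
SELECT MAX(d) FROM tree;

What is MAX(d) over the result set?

Base: emp_id=9 (Pam) at d 0.
Iteration 1: rows with boss_id in {9} -> Vera (id 10, d 1).
Iteration 2: rows with boss_id in {10} -> Liam (id 12, d 2).
Iteration 3: rows with boss_id in {12} -> Yara (id 13, d 3), Alice (id 14, d 3).
Iteration 4: rows with boss_id in {13,14} -> Xena (id 15, d 4).
Iteration 5: no rows with boss_id in {15}; recursion stops.
d values: 0, 1, 2, 3, 3, 4; the maximum is 4.

4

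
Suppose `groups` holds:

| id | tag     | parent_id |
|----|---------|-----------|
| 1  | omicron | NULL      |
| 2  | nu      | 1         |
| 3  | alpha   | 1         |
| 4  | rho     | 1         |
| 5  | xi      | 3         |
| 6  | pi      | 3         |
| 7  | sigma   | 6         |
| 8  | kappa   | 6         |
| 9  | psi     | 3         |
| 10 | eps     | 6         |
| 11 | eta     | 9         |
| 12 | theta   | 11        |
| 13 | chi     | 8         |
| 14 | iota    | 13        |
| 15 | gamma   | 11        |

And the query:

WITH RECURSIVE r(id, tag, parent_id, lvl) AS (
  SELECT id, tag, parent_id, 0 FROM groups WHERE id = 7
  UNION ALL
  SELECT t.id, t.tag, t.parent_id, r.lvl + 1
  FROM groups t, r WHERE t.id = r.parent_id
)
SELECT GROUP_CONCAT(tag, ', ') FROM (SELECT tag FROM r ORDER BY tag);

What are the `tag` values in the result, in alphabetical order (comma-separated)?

alpha, omicron, pi, sigma

Base: id=7 (sigma), parent_id=6, lvl 0.
Iteration 1: join on id=6 -> pi (id 6, parent_id=3, lvl 1).
Iteration 2: join on id=3 -> alpha (id 3, parent_id=1, lvl 2).
Iteration 3: join on id=1 -> omicron (id 1, parent_id=NULL, lvl 3).
Iteration 4: parent_id is NULL; no match; recursion stops.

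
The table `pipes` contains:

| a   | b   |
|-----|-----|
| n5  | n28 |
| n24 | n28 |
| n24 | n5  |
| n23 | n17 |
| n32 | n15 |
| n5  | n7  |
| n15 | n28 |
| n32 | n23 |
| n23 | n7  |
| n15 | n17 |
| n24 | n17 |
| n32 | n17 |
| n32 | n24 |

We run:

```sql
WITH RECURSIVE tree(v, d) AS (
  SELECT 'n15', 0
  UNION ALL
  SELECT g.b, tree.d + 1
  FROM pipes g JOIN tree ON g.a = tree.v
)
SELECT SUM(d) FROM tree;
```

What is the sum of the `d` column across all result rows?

2

Base: (n15, d=0).
Iteration 1: edges from {n15} -> (n17, d=1), (n28, d=1).
Iteration 2: no outgoing edges from {n17,n28}; recursion stops.
SUM(d) = 0 + 1 + 1 = 2.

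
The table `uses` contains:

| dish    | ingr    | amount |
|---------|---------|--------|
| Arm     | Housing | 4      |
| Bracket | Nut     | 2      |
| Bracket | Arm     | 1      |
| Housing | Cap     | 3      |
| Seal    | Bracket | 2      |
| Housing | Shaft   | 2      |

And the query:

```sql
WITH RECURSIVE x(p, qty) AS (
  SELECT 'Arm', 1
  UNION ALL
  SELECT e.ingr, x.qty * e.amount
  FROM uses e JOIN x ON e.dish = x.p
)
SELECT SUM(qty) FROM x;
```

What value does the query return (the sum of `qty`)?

Base: (Arm, qty=1).
Iteration 1: components of {Arm} -> Housing = 1*4 = 4.
Iteration 2: components of {Housing} -> Cap = 4*3 = 12, Shaft = 4*2 = 8.
Iteration 3: no further components; recursion stops.
SUM(qty) = 1 + 4 + 12 + 8 = 25.

25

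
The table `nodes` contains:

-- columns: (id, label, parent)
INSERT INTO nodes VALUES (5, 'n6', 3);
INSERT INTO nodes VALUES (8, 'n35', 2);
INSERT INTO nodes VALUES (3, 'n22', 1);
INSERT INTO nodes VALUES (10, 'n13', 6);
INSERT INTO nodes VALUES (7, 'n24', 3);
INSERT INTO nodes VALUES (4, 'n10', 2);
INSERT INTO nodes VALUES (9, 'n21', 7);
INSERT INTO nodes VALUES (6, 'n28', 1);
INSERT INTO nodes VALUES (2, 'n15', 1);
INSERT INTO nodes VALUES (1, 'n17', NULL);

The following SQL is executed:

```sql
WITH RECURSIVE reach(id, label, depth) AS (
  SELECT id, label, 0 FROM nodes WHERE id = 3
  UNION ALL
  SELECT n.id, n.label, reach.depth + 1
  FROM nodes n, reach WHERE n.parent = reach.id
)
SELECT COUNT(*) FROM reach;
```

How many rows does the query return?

4

Base: id=3 (n22) at depth 0.
Iteration 1: rows with parent in {3} -> n6 (id 5, depth 1), n24 (id 7, depth 1).
Iteration 2: rows with parent in {5,7} -> n21 (id 9, depth 2).
Iteration 3: no rows with parent in {9}; recursion stops.
Total rows emitted: 4.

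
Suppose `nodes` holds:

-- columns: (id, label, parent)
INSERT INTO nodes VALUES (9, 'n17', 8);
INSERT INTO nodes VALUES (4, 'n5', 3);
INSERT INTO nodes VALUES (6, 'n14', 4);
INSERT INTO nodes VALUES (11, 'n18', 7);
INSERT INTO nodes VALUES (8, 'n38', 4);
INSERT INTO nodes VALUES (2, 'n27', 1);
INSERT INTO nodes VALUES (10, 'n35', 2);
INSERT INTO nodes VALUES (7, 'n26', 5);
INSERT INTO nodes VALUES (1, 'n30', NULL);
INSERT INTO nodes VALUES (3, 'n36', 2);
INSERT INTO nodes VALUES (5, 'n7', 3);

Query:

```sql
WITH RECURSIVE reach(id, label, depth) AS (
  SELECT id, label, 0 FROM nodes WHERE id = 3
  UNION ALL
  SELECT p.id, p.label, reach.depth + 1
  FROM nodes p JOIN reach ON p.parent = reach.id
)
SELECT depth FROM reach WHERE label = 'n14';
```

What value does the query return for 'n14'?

2

Base: id=3 (n36) at depth 0.
Iteration 1: rows with parent in {3} -> n5 (id 4, depth 1), n7 (id 5, depth 1).
Iteration 2: rows with parent in {4,5} -> n14 (id 6, depth 2), n26 (id 7, depth 2), n38 (id 8, depth 2).
Iteration 3: rows with parent in {6,7,8} -> n17 (id 9, depth 3), n18 (id 11, depth 3).
Iteration 4: no rows with parent in {9,11}; recursion stops.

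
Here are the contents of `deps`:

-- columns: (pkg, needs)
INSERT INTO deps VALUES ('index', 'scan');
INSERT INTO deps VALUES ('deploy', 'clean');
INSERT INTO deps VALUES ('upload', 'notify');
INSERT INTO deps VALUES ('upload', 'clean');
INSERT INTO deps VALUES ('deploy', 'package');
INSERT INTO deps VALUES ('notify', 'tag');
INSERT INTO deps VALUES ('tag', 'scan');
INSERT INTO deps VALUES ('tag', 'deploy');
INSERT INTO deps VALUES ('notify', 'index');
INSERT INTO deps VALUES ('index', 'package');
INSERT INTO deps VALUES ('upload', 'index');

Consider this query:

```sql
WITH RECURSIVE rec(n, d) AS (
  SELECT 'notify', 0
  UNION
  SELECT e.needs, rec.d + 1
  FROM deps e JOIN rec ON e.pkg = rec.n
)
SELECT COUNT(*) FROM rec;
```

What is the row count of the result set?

Base: (notify, d=0).
Iteration 1: edges from {notify} -> (index, d=1), (tag, d=1).
Iteration 2: edges from {index,tag} -> (deploy, d=2), (package, d=2), (scan, d=2). [UNION drops 1 duplicate row(s)]
Iteration 3: edges from {deploy,package,scan} -> (clean, d=3), (package, d=3).
Iteration 4: no outgoing edges from {clean,package}; recursion stops.
Total rows emitted: 8.

8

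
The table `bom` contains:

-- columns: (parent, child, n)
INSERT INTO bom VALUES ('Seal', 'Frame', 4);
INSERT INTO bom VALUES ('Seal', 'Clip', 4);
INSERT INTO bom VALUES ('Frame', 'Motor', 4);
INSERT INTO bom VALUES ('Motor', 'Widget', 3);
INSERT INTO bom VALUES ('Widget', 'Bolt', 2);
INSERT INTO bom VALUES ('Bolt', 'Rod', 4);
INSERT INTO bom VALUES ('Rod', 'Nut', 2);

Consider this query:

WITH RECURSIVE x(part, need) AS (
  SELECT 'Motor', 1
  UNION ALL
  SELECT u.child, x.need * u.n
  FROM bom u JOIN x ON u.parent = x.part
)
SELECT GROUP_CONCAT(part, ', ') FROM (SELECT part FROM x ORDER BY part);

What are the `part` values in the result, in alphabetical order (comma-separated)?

Base: (Motor, need=1).
Iteration 1: components of {Motor} -> Widget = 1*3 = 3.
Iteration 2: components of {Widget} -> Bolt = 3*2 = 6.
Iteration 3: components of {Bolt} -> Rod = 6*4 = 24.
Iteration 4: components of {Rod} -> Nut = 24*2 = 48.
Iteration 5: no further components; recursion stops.

Bolt, Motor, Nut, Rod, Widget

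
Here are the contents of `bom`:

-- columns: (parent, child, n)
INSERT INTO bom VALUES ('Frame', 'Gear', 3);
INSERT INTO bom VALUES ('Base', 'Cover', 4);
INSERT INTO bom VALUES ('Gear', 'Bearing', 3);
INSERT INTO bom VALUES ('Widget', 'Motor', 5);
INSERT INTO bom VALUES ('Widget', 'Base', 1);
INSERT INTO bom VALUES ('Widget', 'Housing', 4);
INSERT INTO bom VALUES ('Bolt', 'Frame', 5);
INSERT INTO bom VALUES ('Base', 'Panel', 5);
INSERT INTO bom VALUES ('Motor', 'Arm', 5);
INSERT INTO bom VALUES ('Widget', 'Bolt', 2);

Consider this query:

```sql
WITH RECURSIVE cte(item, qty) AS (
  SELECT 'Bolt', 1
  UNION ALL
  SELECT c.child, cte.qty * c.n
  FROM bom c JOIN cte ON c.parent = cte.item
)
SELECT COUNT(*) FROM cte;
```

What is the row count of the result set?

Base: (Bolt, qty=1).
Iteration 1: components of {Bolt} -> Frame = 1*5 = 5.
Iteration 2: components of {Frame} -> Gear = 5*3 = 15.
Iteration 3: components of {Gear} -> Bearing = 15*3 = 45.
Iteration 4: no further components; recursion stops.
Total rows emitted: 4.

4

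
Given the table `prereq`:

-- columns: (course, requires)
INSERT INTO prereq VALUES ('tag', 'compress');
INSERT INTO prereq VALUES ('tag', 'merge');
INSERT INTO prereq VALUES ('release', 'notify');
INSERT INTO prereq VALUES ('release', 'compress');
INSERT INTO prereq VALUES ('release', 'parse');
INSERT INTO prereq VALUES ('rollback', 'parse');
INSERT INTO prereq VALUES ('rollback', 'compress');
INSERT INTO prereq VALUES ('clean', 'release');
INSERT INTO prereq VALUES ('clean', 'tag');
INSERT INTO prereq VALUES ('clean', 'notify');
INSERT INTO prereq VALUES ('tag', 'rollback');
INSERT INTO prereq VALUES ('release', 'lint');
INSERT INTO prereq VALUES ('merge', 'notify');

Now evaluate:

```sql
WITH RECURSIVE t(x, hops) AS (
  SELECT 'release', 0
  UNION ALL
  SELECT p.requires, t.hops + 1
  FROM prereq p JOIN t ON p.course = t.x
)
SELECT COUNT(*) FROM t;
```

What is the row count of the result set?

Base: (release, hops=0).
Iteration 1: edges from {release} -> (compress, hops=1), (lint, hops=1), (notify, hops=1), (parse, hops=1).
Iteration 2: no outgoing edges from {compress,lint,notify,parse}; recursion stops.
Total rows emitted: 5.

5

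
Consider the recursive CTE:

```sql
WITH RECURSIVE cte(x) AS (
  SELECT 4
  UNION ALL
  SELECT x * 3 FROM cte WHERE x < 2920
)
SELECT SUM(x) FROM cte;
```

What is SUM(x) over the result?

13120

Base: x=4.
Iteration 1: 4 < 2920 holds -> x = 4 * 3 = 12.
Iteration 2: 12 < 2920 holds -> x = 12 * 3 = 36.
Iteration 3: 36 < 2920 holds -> x = 36 * 3 = 108.
Iteration 4: 108 < 2920 holds -> x = 108 * 3 = 324.
Iteration 5: 324 < 2920 holds -> x = 324 * 3 = 972.
Iteration 6: 972 < 2920 holds -> x = 972 * 3 = 2916.
Iteration 7: 2916 < 2920 holds -> x = 2916 * 3 = 8748.
Iteration 8: 8748 < 2920 fails; recursion stops.
SUM(x) = 4 + 12 + 36 + 108 + 324 + 972 + 2916 + 8748 = 13120.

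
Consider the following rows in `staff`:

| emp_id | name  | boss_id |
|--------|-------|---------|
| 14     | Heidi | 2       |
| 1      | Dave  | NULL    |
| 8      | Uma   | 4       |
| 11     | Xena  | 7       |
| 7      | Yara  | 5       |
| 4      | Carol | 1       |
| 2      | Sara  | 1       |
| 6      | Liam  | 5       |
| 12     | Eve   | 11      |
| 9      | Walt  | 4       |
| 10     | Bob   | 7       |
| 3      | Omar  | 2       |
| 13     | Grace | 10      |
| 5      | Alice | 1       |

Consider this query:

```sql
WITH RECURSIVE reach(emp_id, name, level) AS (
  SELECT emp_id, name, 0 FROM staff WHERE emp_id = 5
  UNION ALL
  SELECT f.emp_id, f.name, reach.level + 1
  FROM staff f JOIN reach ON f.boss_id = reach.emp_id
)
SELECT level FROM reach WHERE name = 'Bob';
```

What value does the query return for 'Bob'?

2

Base: emp_id=5 (Alice) at level 0.
Iteration 1: rows with boss_id in {5} -> Liam (id 6, level 1), Yara (id 7, level 1).
Iteration 2: rows with boss_id in {6,7} -> Bob (id 10, level 2), Xena (id 11, level 2).
Iteration 3: rows with boss_id in {10,11} -> Eve (id 12, level 3), Grace (id 13, level 3).
Iteration 4: no rows with boss_id in {12,13}; recursion stops.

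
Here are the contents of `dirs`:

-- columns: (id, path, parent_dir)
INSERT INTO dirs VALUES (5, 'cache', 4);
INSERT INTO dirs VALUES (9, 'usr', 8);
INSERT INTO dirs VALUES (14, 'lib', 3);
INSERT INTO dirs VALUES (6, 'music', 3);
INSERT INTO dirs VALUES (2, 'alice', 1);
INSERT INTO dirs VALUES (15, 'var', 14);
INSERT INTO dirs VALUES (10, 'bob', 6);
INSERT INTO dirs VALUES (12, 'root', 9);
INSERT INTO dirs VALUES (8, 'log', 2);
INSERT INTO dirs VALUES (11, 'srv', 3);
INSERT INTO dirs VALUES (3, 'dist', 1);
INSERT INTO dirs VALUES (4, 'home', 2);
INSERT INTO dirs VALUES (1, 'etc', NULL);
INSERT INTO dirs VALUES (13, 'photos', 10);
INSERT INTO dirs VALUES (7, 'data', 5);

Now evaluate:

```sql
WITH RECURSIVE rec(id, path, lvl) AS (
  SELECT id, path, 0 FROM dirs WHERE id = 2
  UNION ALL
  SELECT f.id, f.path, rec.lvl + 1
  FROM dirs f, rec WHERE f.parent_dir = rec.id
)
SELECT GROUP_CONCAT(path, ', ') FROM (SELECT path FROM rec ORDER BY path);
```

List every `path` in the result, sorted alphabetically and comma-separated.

alice, cache, data, home, log, root, usr

Base: id=2 (alice) at lvl 0.
Iteration 1: rows with parent_dir in {2} -> home (id 4, lvl 1), log (id 8, lvl 1).
Iteration 2: rows with parent_dir in {4,8} -> cache (id 5, lvl 2), usr (id 9, lvl 2).
Iteration 3: rows with parent_dir in {5,9} -> data (id 7, lvl 3), root (id 12, lvl 3).
Iteration 4: no rows with parent_dir in {7,12}; recursion stops.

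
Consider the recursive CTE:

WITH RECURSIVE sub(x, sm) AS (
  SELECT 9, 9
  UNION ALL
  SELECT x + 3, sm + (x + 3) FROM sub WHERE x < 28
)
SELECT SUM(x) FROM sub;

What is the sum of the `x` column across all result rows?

Base: x=9, sm=9.
Iteration 1: 9 < 28 holds -> x = 9 + 3 = 12, sm = 9 + 12 = 21.
Iteration 2: 12 < 28 holds -> x = 12 + 3 = 15, sm = 21 + 15 = 36.
Iteration 3: 15 < 28 holds -> x = 15 + 3 = 18, sm = 36 + 18 = 54.
Iteration 4: 18 < 28 holds -> x = 18 + 3 = 21, sm = 54 + 21 = 75.
Iteration 5: 21 < 28 holds -> x = 21 + 3 = 24, sm = 75 + 24 = 99.
Iteration 6: 24 < 28 holds -> x = 24 + 3 = 27, sm = 99 + 27 = 126.
Iteration 7: 27 < 28 holds -> x = 27 + 3 = 30, sm = 126 + 30 = 156.
Iteration 8: 30 < 28 fails; recursion stops.
SUM(x) = 9 + 12 + 15 + 18 + 21 + 24 + 27 + 30 = 156.

156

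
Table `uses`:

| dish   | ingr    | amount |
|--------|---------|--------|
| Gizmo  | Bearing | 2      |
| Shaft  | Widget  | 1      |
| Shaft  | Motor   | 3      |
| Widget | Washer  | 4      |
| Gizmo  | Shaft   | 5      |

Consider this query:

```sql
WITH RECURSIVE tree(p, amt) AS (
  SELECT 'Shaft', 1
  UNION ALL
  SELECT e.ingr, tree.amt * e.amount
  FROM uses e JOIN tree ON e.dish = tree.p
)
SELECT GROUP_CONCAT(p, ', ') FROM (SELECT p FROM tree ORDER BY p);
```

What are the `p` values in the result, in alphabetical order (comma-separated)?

Base: (Shaft, amt=1).
Iteration 1: components of {Shaft} -> Motor = 1*3 = 3, Widget = 1*1 = 1.
Iteration 2: components of {Motor,Widget} -> Washer = 1*4 = 4.
Iteration 3: no further components; recursion stops.

Motor, Shaft, Washer, Widget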